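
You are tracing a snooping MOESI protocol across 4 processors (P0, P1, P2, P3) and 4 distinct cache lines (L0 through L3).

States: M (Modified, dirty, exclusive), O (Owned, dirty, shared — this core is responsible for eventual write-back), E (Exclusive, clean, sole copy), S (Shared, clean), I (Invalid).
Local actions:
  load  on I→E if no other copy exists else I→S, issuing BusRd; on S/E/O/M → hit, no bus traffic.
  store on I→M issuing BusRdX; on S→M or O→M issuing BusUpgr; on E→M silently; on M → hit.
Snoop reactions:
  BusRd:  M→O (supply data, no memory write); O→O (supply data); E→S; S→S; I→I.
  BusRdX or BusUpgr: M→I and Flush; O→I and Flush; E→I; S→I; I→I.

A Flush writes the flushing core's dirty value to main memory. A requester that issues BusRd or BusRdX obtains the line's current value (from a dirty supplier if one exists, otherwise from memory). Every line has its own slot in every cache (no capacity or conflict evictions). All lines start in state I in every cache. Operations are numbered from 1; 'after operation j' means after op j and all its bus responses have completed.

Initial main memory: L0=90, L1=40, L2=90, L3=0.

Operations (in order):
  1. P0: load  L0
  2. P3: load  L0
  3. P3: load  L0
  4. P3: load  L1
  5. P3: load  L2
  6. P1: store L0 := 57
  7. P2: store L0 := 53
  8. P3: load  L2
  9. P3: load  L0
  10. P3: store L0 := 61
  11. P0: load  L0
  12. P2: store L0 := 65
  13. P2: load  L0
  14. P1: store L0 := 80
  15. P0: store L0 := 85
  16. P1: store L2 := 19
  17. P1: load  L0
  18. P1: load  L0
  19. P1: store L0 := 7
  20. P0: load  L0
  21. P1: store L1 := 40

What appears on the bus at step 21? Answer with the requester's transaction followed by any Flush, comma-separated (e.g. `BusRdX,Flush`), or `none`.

step 1: P0: load  L0  ⟶  EIII  (L0)  txn=BusRd  M[L0]=90
step 2: P3: load  L0  ⟶  SIIS  (L0)  txn=BusRd  M[L0]=90
step 3: P3: load  L0  ⟶  SIIS  (L0)  txn=∅  M[L0]=90
step 4: P3: load  L1  ⟶  IIIE  (L1)  txn=BusRd  M[L1]=40
step 5: P3: load  L2  ⟶  IIIE  (L2)  txn=BusRd  M[L2]=90
step 6: P1: store L0 := 57  ⟶  IMII  (L0)  txn=BusRdX  M[L0]=90
step 7: P2: store L0 := 53  ⟶  IIMI  (L0)  txn=BusRdX+Flush  M[L0]=57
step 8: P3: load  L2  ⟶  IIIE  (L2)  txn=∅  M[L2]=90
step 9: P3: load  L0  ⟶  IIOS  (L0)  txn=BusRd  M[L0]=57
step 10: P3: store L0 := 61  ⟶  IIIM  (L0)  txn=BusUpgr+Flush  M[L0]=53
step 11: P0: load  L0  ⟶  SIIO  (L0)  txn=BusRd  M[L0]=53
step 12: P2: store L0 := 65  ⟶  IIMI  (L0)  txn=BusRdX+Flush  M[L0]=61
step 13: P2: load  L0  ⟶  IIMI  (L0)  txn=∅  M[L0]=61
step 14: P1: store L0 := 80  ⟶  IMII  (L0)  txn=BusRdX+Flush  M[L0]=65
step 15: P0: store L0 := 85  ⟶  MIII  (L0)  txn=BusRdX+Flush  M[L0]=80
step 16: P1: store L2 := 19  ⟶  IMII  (L2)  txn=BusRdX  M[L2]=90
step 17: P1: load  L0  ⟶  OSII  (L0)  txn=BusRd  M[L0]=80
step 18: P1: load  L0  ⟶  OSII  (L0)  txn=∅  M[L0]=80
step 19: P1: store L0 := 7  ⟶  IMII  (L0)  txn=BusUpgr+Flush  M[L0]=85
step 20: P0: load  L0  ⟶  SOII  (L0)  txn=BusRd  M[L0]=85
step 21: P1: store L1 := 40  ⟶  IMII  (L1)  txn=BusRdX  M[L1]=40

bus = BusRdX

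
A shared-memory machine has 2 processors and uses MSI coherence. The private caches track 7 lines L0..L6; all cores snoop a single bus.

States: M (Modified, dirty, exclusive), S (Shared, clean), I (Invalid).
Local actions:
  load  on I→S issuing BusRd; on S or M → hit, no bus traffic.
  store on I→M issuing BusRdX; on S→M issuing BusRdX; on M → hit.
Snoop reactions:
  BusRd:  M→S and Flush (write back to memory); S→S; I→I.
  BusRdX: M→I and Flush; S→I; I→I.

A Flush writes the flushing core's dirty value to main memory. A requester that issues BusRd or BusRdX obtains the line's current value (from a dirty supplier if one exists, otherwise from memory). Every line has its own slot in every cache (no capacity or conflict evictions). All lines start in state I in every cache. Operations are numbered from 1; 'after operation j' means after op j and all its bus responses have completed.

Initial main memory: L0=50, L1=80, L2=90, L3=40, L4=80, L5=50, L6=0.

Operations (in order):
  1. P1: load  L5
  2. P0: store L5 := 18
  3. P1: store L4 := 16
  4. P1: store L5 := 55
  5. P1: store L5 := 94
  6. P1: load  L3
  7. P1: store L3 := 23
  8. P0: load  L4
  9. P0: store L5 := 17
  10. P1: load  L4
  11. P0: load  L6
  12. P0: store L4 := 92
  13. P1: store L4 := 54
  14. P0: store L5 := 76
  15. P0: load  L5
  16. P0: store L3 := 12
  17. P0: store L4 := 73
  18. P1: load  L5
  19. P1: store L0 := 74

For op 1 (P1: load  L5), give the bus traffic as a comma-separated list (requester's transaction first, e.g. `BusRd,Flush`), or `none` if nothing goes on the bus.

[1] P1: load  L5 | P0:I, P1:S(50) | bus: BusRd
[2] P0: store L5 := 18 | P0:M(18), P1:I | bus: BusRdX
[3] P1: store L4 := 16 | P0:I, P1:M(16) | bus: BusRdX
[4] P1: store L5 := 55 | P0:I, P1:M(55) | bus: BusRdX,Flush
[5] P1: store L5 := 94 | P0:I, P1:M(94) | bus: none
[6] P1: load  L3 | P0:I, P1:S(40) | bus: BusRd
[7] P1: store L3 := 23 | P0:I, P1:M(23) | bus: BusRdX
[8] P0: load  L4 | P0:S(16), P1:S(16) | bus: BusRd,Flush
[9] P0: store L5 := 17 | P0:M(17), P1:I | bus: BusRdX,Flush
[10] P1: load  L4 | P0:S(16), P1:S(16) | bus: none
[11] P0: load  L6 | P0:S(0), P1:I | bus: BusRd
[12] P0: store L4 := 92 | P0:M(92), P1:I | bus: BusRdX
[13] P1: store L4 := 54 | P0:I, P1:M(54) | bus: BusRdX,Flush
[14] P0: store L5 := 76 | P0:M(76), P1:I | bus: none
[15] P0: load  L5 | P0:M(76), P1:I | bus: none
[16] P0: store L3 := 12 | P0:M(12), P1:I | bus: BusRdX,Flush
[17] P0: store L4 := 73 | P0:M(73), P1:I | bus: BusRdX,Flush
[18] P1: load  L5 | P0:S(76), P1:S(76) | bus: BusRd,Flush
[19] P1: store L0 := 74 | P0:I, P1:M(74) | bus: BusRdX

bus = BusRd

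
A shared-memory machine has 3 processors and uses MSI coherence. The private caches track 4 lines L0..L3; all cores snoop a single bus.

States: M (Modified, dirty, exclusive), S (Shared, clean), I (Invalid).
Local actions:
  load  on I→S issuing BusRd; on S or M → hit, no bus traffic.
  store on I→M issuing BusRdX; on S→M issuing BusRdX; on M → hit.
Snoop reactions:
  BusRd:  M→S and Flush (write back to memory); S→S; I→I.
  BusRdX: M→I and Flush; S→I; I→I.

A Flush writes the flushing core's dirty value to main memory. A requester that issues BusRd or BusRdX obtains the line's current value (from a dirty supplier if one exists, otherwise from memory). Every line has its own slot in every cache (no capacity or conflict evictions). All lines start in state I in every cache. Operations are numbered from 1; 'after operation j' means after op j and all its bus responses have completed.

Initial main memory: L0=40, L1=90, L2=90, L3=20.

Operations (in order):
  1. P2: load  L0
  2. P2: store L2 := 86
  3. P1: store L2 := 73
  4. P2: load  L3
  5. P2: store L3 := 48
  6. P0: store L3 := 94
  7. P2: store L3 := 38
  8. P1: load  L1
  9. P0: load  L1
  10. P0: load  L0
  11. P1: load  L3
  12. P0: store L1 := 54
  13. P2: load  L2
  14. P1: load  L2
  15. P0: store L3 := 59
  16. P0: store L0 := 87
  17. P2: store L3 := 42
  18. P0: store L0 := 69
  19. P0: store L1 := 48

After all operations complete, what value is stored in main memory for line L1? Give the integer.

  op1 P2: load  L0 → I/I/S on L0; bus BusRd; mem=40
  op2 P2: store L2 := 86 → I/I/M on L2; bus BusRdX; mem=90
  op3 P1: store L2 := 73 → I/M/I on L2; bus BusRdX Flush; mem=86
  op4 P2: load  L3 → I/I/S on L3; bus BusRd; mem=20
  op5 P2: store L3 := 48 → I/I/M on L3; bus BusRdX; mem=20
  op6 P0: store L3 := 94 → M/I/I on L3; bus BusRdX Flush; mem=48
  op7 P2: store L3 := 38 → I/I/M on L3; bus BusRdX Flush; mem=94
  op8 P1: load  L1 → I/S/I on L1; bus BusRd; mem=90
  op9 P0: load  L1 → S/S/I on L1; bus BusRd; mem=90
  op10 P0: load  L0 → S/I/S on L0; bus BusRd; mem=40
  op11 P1: load  L3 → I/S/S on L3; bus BusRd Flush; mem=38
  op12 P0: store L1 := 54 → M/I/I on L1; bus BusRdX; mem=90
  op13 P2: load  L2 → I/S/S on L2; bus BusRd Flush; mem=73
  op14 P1: load  L2 → I/S/S on L2; bus (none); mem=73
  op15 P0: store L3 := 59 → M/I/I on L3; bus BusRdX; mem=38
  op16 P0: store L0 := 87 → M/I/I on L0; bus BusRdX; mem=40
  op17 P2: store L3 := 42 → I/I/M on L3; bus BusRdX Flush; mem=59
  op18 P0: store L0 := 69 → M/I/I on L0; bus (none); mem=40
  op19 P0: store L1 := 48 → M/I/I on L1; bus (none); mem=90

memory[L1] = 90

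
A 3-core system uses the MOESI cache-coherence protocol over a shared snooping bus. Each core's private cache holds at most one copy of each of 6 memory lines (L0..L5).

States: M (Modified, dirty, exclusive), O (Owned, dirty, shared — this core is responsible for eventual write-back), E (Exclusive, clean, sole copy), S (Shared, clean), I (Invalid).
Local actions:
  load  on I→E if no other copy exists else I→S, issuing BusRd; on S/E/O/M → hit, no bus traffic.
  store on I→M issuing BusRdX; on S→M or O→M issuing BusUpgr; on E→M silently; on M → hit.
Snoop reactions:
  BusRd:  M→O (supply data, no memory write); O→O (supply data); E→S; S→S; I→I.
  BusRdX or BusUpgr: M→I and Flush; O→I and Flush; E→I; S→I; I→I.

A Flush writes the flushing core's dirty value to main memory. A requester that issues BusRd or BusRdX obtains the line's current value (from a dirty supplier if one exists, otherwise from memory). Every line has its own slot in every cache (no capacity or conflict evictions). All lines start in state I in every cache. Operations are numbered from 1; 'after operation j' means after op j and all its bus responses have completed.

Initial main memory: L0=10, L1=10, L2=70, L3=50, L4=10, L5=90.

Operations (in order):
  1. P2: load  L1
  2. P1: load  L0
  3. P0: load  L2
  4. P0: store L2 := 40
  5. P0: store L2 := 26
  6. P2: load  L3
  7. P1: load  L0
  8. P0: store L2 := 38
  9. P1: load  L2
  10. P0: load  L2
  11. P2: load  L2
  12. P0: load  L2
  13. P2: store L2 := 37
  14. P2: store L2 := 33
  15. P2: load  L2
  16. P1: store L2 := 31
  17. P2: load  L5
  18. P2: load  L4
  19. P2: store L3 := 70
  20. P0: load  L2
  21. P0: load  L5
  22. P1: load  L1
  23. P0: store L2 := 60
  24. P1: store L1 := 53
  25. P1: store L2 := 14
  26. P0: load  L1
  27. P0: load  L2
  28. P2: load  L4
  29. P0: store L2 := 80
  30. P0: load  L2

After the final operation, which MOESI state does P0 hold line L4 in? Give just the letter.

1. P2: load  L1  bus=[BusRd]  L1: P0=I P1=I P2=E  mem[L1]=10
2. P1: load  L0  bus=[BusRd]  L0: P0=I P1=E P2=I  mem[L0]=10
3. P0: load  L2  bus=[BusRd]  L2: P0=E P1=I P2=I  mem[L2]=70
4. P0: store L2 := 40  bus=[-]  L2: P0=M P1=I P2=I  mem[L2]=70
5. P0: store L2 := 26  bus=[-]  L2: P0=M P1=I P2=I  mem[L2]=70
6. P2: load  L3  bus=[BusRd]  L3: P0=I P1=I P2=E  mem[L3]=50
7. P1: load  L0  bus=[-]  L0: P0=I P1=E P2=I  mem[L0]=10
8. P0: store L2 := 38  bus=[-]  L2: P0=M P1=I P2=I  mem[L2]=70
9. P1: load  L2  bus=[BusRd]  L2: P0=O P1=S P2=I  mem[L2]=70
10. P0: load  L2  bus=[-]  L2: P0=O P1=S P2=I  mem[L2]=70
11. P2: load  L2  bus=[BusRd]  L2: P0=O P1=S P2=S  mem[L2]=70
12. P0: load  L2  bus=[-]  L2: P0=O P1=S P2=S  mem[L2]=70
13. P2: store L2 := 37  bus=[BusUpgr,Flush]  L2: P0=I P1=I P2=M  mem[L2]=38
14. P2: store L2 := 33  bus=[-]  L2: P0=I P1=I P2=M  mem[L2]=38
15. P2: load  L2  bus=[-]  L2: P0=I P1=I P2=M  mem[L2]=38
16. P1: store L2 := 31  bus=[BusRdX,Flush]  L2: P0=I P1=M P2=I  mem[L2]=33
17. P2: load  L5  bus=[BusRd]  L5: P0=I P1=I P2=E  mem[L5]=90
18. P2: load  L4  bus=[BusRd]  L4: P0=I P1=I P2=E  mem[L4]=10
19. P2: store L3 := 70  bus=[-]  L3: P0=I P1=I P2=M  mem[L3]=50
20. P0: load  L2  bus=[BusRd]  L2: P0=S P1=O P2=I  mem[L2]=33
21. P0: load  L5  bus=[BusRd]  L5: P0=S P1=I P2=S  mem[L5]=90
22. P1: load  L1  bus=[BusRd]  L1: P0=I P1=S P2=S  mem[L1]=10
23. P0: store L2 := 60  bus=[BusUpgr,Flush]  L2: P0=M P1=I P2=I  mem[L2]=31
24. P1: store L1 := 53  bus=[BusUpgr]  L1: P0=I P1=M P2=I  mem[L1]=10
25. P1: store L2 := 14  bus=[BusRdX,Flush]  L2: P0=I P1=M P2=I  mem[L2]=60
26. P0: load  L1  bus=[BusRd]  L1: P0=S P1=O P2=I  mem[L1]=10
27. P0: load  L2  bus=[BusRd]  L2: P0=S P1=O P2=I  mem[L2]=60
28. P2: load  L4  bus=[-]  L4: P0=I P1=I P2=E  mem[L4]=10
29. P0: store L2 := 80  bus=[BusUpgr,Flush]  L2: P0=M P1=I P2=I  mem[L2]=14
30. P0: load  L2  bus=[-]  L2: P0=M P1=I P2=I  mem[L2]=14

state = I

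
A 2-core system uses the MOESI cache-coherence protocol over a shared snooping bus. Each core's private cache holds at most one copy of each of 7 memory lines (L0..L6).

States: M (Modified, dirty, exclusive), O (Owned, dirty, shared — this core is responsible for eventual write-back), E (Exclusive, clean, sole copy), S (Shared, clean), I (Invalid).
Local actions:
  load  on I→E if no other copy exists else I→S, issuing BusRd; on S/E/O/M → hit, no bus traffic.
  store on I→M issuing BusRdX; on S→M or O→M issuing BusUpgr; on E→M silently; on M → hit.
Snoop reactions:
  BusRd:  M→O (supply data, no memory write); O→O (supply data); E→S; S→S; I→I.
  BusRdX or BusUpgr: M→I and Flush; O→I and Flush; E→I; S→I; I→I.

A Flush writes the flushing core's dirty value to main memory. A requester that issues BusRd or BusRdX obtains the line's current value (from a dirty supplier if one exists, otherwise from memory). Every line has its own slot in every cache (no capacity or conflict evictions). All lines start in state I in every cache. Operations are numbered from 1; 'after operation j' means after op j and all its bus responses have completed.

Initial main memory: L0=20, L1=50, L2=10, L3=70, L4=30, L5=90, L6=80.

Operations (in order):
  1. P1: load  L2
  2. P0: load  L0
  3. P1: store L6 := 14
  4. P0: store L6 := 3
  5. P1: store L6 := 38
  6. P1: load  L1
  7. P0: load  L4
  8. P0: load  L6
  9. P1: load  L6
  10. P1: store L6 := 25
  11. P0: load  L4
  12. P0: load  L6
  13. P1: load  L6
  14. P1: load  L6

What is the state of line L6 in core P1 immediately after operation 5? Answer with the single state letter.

step 1: P1: load  L2  ⟶  IE  (L2)  txn=BusRd  M[L2]=10
step 2: P0: load  L0  ⟶  EI  (L0)  txn=BusRd  M[L0]=20
step 3: P1: store L6 := 14  ⟶  IM  (L6)  txn=BusRdX  M[L6]=80
step 4: P0: store L6 := 3  ⟶  MI  (L6)  txn=BusRdX+Flush  M[L6]=14
step 5: P1: store L6 := 38  ⟶  IM  (L6)  txn=BusRdX+Flush  M[L6]=3
step 6: P1: load  L1  ⟶  IE  (L1)  txn=BusRd  M[L1]=50
step 7: P0: load  L4  ⟶  EI  (L4)  txn=BusRd  M[L4]=30
step 8: P0: load  L6  ⟶  SO  (L6)  txn=BusRd  M[L6]=3
step 9: P1: load  L6  ⟶  SO  (L6)  txn=∅  M[L6]=3
step 10: P1: store L6 := 25  ⟶  IM  (L6)  txn=BusUpgr  M[L6]=3
step 11: P0: load  L4  ⟶  EI  (L4)  txn=∅  M[L4]=30
step 12: P0: load  L6  ⟶  SO  (L6)  txn=BusRd  M[L6]=3
step 13: P1: load  L6  ⟶  SO  (L6)  txn=∅  M[L6]=3
step 14: P1: load  L6  ⟶  SO  (L6)  txn=∅  M[L6]=3

state = M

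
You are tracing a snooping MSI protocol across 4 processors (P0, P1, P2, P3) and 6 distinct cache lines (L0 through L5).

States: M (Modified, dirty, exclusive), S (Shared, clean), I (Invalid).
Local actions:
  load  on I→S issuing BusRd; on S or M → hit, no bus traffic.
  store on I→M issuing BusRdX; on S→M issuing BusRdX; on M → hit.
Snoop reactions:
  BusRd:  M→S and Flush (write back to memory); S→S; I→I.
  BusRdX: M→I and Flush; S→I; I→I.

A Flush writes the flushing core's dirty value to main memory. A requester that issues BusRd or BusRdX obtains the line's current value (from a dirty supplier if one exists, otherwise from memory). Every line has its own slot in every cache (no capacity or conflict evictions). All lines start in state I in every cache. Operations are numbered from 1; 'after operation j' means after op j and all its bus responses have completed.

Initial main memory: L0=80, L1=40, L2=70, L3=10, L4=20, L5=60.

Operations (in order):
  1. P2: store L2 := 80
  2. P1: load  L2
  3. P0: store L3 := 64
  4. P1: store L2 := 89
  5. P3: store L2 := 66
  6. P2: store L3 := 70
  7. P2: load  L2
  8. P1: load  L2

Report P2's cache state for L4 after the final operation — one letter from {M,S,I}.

1. P2: store L2 := 80  bus=[BusRdX]  L2: P0=I P1=I P2=M P3=I  mem[L2]=70
2. P1: load  L2  bus=[BusRd,Flush]  L2: P0=I P1=S P2=S P3=I  mem[L2]=80
3. P0: store L3 := 64  bus=[BusRdX]  L3: P0=M P1=I P2=I P3=I  mem[L3]=10
4. P1: store L2 := 89  bus=[BusRdX]  L2: P0=I P1=M P2=I P3=I  mem[L2]=80
5. P3: store L2 := 66  bus=[BusRdX,Flush]  L2: P0=I P1=I P2=I P3=M  mem[L2]=89
6. P2: store L3 := 70  bus=[BusRdX,Flush]  L3: P0=I P1=I P2=M P3=I  mem[L3]=64
7. P2: load  L2  bus=[BusRd,Flush]  L2: P0=I P1=I P2=S P3=S  mem[L2]=66
8. P1: load  L2  bus=[BusRd]  L2: P0=I P1=S P2=S P3=S  mem[L2]=66

state = I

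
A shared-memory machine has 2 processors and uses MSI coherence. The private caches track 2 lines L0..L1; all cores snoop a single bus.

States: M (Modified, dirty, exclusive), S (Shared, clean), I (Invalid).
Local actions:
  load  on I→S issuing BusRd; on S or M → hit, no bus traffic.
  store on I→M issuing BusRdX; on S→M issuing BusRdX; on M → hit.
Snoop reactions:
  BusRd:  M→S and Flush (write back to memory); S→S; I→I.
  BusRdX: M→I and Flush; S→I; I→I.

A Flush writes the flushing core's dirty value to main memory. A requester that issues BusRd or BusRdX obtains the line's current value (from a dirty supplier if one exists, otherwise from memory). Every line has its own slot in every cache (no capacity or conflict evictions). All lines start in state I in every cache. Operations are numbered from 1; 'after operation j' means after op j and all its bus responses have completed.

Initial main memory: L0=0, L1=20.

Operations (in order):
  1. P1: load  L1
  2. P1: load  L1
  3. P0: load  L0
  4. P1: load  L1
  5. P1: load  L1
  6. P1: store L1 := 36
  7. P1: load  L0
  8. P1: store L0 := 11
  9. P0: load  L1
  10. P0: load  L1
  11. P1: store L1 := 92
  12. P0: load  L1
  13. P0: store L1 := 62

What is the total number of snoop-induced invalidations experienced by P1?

  op1 P1: load  L1 → I/S on L1; bus BusRd; mem=20
  op2 P1: load  L1 → I/S on L1; bus (none); mem=20
  op3 P0: load  L0 → S/I on L0; bus BusRd; mem=0
  op4 P1: load  L1 → I/S on L1; bus (none); mem=20
  op5 P1: load  L1 → I/S on L1; bus (none); mem=20
  op6 P1: store L1 := 36 → I/M on L1; bus BusRdX; mem=20
  op7 P1: load  L0 → S/S on L0; bus BusRd; mem=0
  op8 P1: store L0 := 11 → I/M on L0; bus BusRdX; mem=0
  op9 P0: load  L1 → S/S on L1; bus BusRd Flush; mem=36
  op10 P0: load  L1 → S/S on L1; bus (none); mem=36
  op11 P1: store L1 := 92 → I/M on L1; bus BusRdX; mem=36
  op12 P0: load  L1 → S/S on L1; bus BusRd Flush; mem=92
  op13 P0: store L1 := 62 → M/I on L1; bus BusRdX; mem=92

invalidations = 1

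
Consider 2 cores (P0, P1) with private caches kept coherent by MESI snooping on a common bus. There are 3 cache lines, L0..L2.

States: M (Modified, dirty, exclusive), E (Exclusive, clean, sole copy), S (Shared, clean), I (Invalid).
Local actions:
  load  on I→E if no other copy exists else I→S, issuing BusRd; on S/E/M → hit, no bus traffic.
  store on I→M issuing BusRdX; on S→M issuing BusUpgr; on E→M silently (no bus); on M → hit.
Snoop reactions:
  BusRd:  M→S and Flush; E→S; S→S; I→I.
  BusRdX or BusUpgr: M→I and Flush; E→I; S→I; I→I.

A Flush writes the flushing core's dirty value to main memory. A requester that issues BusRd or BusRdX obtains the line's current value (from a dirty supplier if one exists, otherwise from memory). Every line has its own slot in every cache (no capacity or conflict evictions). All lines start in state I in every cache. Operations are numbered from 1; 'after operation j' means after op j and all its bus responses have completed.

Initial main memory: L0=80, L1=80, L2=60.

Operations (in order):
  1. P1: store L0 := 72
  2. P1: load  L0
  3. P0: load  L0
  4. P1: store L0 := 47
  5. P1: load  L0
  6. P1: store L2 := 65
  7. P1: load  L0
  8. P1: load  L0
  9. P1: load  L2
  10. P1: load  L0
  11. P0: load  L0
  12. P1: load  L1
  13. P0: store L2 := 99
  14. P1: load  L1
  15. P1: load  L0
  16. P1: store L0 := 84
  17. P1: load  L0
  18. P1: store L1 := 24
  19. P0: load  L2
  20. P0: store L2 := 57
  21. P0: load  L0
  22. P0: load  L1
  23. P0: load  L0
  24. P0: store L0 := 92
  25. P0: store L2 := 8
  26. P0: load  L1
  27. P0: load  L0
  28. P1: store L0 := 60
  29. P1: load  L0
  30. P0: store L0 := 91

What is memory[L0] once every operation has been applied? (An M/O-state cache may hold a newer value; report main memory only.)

1. P1: store L0 := 72  bus=[BusRdX]  L0: P0=I P1=M  mem[L0]=80
2. P1: load  L0  bus=[-]  L0: P0=I P1=M  mem[L0]=80
3. P0: load  L0  bus=[BusRd,Flush]  L0: P0=S P1=S  mem[L0]=72
4. P1: store L0 := 47  bus=[BusUpgr]  L0: P0=I P1=M  mem[L0]=72
5. P1: load  L0  bus=[-]  L0: P0=I P1=M  mem[L0]=72
6. P1: store L2 := 65  bus=[BusRdX]  L2: P0=I P1=M  mem[L2]=60
7. P1: load  L0  bus=[-]  L0: P0=I P1=M  mem[L0]=72
8. P1: load  L0  bus=[-]  L0: P0=I P1=M  mem[L0]=72
9. P1: load  L2  bus=[-]  L2: P0=I P1=M  mem[L2]=60
10. P1: load  L0  bus=[-]  L0: P0=I P1=M  mem[L0]=72
11. P0: load  L0  bus=[BusRd,Flush]  L0: P0=S P1=S  mem[L0]=47
12. P1: load  L1  bus=[BusRd]  L1: P0=I P1=E  mem[L1]=80
13. P0: store L2 := 99  bus=[BusRdX,Flush]  L2: P0=M P1=I  mem[L2]=65
14. P1: load  L1  bus=[-]  L1: P0=I P1=E  mem[L1]=80
15. P1: load  L0  bus=[-]  L0: P0=S P1=S  mem[L0]=47
16. P1: store L0 := 84  bus=[BusUpgr]  L0: P0=I P1=M  mem[L0]=47
17. P1: load  L0  bus=[-]  L0: P0=I P1=M  mem[L0]=47
18. P1: store L1 := 24  bus=[-]  L1: P0=I P1=M  mem[L1]=80
19. P0: load  L2  bus=[-]  L2: P0=M P1=I  mem[L2]=65
20. P0: store L2 := 57  bus=[-]  L2: P0=M P1=I  mem[L2]=65
21. P0: load  L0  bus=[BusRd,Flush]  L0: P0=S P1=S  mem[L0]=84
22. P0: load  L1  bus=[BusRd,Flush]  L1: P0=S P1=S  mem[L1]=24
23. P0: load  L0  bus=[-]  L0: P0=S P1=S  mem[L0]=84
24. P0: store L0 := 92  bus=[BusUpgr]  L0: P0=M P1=I  mem[L0]=84
25. P0: store L2 := 8  bus=[-]  L2: P0=M P1=I  mem[L2]=65
26. P0: load  L1  bus=[-]  L1: P0=S P1=S  mem[L1]=24
27. P0: load  L0  bus=[-]  L0: P0=M P1=I  mem[L0]=84
28. P1: store L0 := 60  bus=[BusRdX,Flush]  L0: P0=I P1=M  mem[L0]=92
29. P1: load  L0  bus=[-]  L0: P0=I P1=M  mem[L0]=92
30. P0: store L0 := 91  bus=[BusRdX,Flush]  L0: P0=M P1=I  mem[L0]=60

memory[L0] = 60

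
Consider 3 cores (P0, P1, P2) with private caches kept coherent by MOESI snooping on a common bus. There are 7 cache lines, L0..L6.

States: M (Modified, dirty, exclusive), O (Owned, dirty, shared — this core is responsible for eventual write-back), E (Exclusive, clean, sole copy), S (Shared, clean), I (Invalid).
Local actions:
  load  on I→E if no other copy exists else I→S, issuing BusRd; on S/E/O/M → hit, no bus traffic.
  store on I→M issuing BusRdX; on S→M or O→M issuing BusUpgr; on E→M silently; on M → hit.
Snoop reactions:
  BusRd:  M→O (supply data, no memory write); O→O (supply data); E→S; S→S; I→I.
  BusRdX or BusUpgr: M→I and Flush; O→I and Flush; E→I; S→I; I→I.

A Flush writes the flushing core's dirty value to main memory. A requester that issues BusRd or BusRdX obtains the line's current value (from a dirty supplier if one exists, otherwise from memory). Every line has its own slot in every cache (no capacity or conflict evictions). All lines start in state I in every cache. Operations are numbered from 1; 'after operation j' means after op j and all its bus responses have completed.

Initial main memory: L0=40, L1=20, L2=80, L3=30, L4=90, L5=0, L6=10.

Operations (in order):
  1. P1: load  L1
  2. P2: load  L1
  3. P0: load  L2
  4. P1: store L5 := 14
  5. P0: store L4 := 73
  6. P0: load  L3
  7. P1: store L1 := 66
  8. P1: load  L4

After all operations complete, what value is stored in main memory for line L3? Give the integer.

memory[L3] = 30

  op1 P1: load  L1 → I/E/I on L1; bus BusRd; mem=20
  op2 P2: load  L1 → I/S/S on L1; bus BusRd; mem=20
  op3 P0: load  L2 → E/I/I on L2; bus BusRd; mem=80
  op4 P1: store L5 := 14 → I/M/I on L5; bus BusRdX; mem=0
  op5 P0: store L4 := 73 → M/I/I on L4; bus BusRdX; mem=90
  op6 P0: load  L3 → E/I/I on L3; bus BusRd; mem=30
  op7 P1: store L1 := 66 → I/M/I on L1; bus BusUpgr; mem=20
  op8 P1: load  L4 → O/S/I on L4; bus BusRd; mem=90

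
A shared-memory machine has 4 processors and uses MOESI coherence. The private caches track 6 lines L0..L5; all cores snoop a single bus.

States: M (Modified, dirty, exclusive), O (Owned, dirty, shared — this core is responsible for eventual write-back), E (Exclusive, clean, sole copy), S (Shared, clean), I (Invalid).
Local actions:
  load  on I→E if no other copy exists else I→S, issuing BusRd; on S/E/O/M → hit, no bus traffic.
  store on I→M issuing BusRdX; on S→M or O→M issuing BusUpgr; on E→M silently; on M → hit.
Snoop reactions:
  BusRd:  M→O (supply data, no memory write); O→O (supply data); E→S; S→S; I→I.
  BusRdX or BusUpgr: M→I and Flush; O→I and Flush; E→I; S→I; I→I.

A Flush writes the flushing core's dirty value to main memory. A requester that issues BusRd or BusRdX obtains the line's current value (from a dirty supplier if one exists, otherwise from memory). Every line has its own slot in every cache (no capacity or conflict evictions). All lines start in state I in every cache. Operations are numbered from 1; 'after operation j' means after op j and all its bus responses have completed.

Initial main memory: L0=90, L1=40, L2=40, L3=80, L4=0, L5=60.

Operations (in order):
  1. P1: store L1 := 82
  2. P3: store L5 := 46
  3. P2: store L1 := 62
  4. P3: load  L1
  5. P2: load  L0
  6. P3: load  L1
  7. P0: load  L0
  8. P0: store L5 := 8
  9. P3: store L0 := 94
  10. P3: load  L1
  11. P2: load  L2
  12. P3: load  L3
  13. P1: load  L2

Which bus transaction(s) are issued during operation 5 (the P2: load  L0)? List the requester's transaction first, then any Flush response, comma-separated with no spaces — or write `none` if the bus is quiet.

step 1: P1: store L1 := 82  ⟶  IMII  (L1)  txn=BusRdX  M[L1]=40
step 2: P3: store L5 := 46  ⟶  IIIM  (L5)  txn=BusRdX  M[L5]=60
step 3: P2: store L1 := 62  ⟶  IIMI  (L1)  txn=BusRdX+Flush  M[L1]=82
step 4: P3: load  L1  ⟶  IIOS  (L1)  txn=BusRd  M[L1]=82
step 5: P2: load  L0  ⟶  IIEI  (L0)  txn=BusRd  M[L0]=90
step 6: P3: load  L1  ⟶  IIOS  (L1)  txn=∅  M[L1]=82
step 7: P0: load  L0  ⟶  SISI  (L0)  txn=BusRd  M[L0]=90
step 8: P0: store L5 := 8  ⟶  MIII  (L5)  txn=BusRdX+Flush  M[L5]=46
step 9: P3: store L0 := 94  ⟶  IIIM  (L0)  txn=BusRdX  M[L0]=90
step 10: P3: load  L1  ⟶  IIOS  (L1)  txn=∅  M[L1]=82
step 11: P2: load  L2  ⟶  IIEI  (L2)  txn=BusRd  M[L2]=40
step 12: P3: load  L3  ⟶  IIIE  (L3)  txn=BusRd  M[L3]=80
step 13: P1: load  L2  ⟶  ISSI  (L2)  txn=BusRd  M[L2]=40

bus = BusRd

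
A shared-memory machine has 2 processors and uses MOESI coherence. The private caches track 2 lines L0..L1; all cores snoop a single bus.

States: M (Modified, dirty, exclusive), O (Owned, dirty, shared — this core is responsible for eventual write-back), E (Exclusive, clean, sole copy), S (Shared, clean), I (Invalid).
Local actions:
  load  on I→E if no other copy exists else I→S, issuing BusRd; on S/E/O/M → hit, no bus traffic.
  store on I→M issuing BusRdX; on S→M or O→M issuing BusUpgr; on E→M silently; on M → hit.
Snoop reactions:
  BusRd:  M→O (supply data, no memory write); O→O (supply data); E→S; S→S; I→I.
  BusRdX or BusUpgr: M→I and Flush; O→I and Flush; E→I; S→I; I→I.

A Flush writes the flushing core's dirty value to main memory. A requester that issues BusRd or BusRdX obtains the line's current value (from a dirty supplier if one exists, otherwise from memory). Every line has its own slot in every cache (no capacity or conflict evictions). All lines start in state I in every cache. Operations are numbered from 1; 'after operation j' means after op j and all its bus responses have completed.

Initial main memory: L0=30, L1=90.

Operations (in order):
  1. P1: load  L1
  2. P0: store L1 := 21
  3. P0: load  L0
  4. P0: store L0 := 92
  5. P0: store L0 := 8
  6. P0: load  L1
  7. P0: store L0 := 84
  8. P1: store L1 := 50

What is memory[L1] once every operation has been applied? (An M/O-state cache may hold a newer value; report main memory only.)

1. P1: load  L1  bus=[BusRd]  L1: P0=I P1=E  mem[L1]=90
2. P0: store L1 := 21  bus=[BusRdX]  L1: P0=M P1=I  mem[L1]=90
3. P0: load  L0  bus=[BusRd]  L0: P0=E P1=I  mem[L0]=30
4. P0: store L0 := 92  bus=[-]  L0: P0=M P1=I  mem[L0]=30
5. P0: store L0 := 8  bus=[-]  L0: P0=M P1=I  mem[L0]=30
6. P0: load  L1  bus=[-]  L1: P0=M P1=I  mem[L1]=90
7. P0: store L0 := 84  bus=[-]  L0: P0=M P1=I  mem[L0]=30
8. P1: store L1 := 50  bus=[BusRdX,Flush]  L1: P0=I P1=M  mem[L1]=21

memory[L1] = 21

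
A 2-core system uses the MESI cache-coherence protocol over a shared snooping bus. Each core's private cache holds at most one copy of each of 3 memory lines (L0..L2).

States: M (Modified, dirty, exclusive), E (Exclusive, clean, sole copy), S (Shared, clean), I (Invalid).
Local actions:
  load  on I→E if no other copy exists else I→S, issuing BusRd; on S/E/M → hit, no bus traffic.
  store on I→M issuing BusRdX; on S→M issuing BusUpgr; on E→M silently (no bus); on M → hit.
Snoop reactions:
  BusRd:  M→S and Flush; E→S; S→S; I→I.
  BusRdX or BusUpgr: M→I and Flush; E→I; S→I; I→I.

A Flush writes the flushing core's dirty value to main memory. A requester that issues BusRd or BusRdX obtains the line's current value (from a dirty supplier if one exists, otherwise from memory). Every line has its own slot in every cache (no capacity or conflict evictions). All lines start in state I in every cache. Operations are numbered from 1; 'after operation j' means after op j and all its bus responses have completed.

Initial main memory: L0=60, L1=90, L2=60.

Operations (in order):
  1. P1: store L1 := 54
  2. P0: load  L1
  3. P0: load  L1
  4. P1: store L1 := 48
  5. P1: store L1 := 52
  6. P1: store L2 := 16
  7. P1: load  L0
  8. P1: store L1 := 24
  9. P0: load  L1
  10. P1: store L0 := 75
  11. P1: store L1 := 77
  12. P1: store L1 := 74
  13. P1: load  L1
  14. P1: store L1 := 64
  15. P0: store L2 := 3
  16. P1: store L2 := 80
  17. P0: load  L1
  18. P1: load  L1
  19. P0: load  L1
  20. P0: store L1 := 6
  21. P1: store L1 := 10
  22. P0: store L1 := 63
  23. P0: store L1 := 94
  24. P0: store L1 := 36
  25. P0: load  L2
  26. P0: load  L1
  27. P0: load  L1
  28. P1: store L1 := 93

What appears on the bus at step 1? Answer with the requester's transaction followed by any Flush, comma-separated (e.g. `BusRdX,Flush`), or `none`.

  op1 P1: store L1 := 54 → I/M on L1; bus BusRdX; mem=90
  op2 P0: load  L1 → S/S on L1; bus BusRd Flush; mem=54
  op3 P0: load  L1 → S/S on L1; bus (none); mem=54
  op4 P1: store L1 := 48 → I/M on L1; bus BusUpgr; mem=54
  op5 P1: store L1 := 52 → I/M on L1; bus (none); mem=54
  op6 P1: store L2 := 16 → I/M on L2; bus BusRdX; mem=60
  op7 P1: load  L0 → I/E on L0; bus BusRd; mem=60
  op8 P1: store L1 := 24 → I/M on L1; bus (none); mem=54
  op9 P0: load  L1 → S/S on L1; bus BusRd Flush; mem=24
  op10 P1: store L0 := 75 → I/M on L0; bus (none); mem=60
  op11 P1: store L1 := 77 → I/M on L1; bus BusUpgr; mem=24
  op12 P1: store L1 := 74 → I/M on L1; bus (none); mem=24
  op13 P1: load  L1 → I/M on L1; bus (none); mem=24
  op14 P1: store L1 := 64 → I/M on L1; bus (none); mem=24
  op15 P0: store L2 := 3 → M/I on L2; bus BusRdX Flush; mem=16
  op16 P1: store L2 := 80 → I/M on L2; bus BusRdX Flush; mem=3
  op17 P0: load  L1 → S/S on L1; bus BusRd Flush; mem=64
  op18 P1: load  L1 → S/S on L1; bus (none); mem=64
  op19 P0: load  L1 → S/S on L1; bus (none); mem=64
  op20 P0: store L1 := 6 → M/I on L1; bus BusUpgr; mem=64
  op21 P1: store L1 := 10 → I/M on L1; bus BusRdX Flush; mem=6
  op22 P0: store L1 := 63 → M/I on L1; bus BusRdX Flush; mem=10
  op23 P0: store L1 := 94 → M/I on L1; bus (none); mem=10
  op24 P0: store L1 := 36 → M/I on L1; bus (none); mem=10
  op25 P0: load  L2 → S/S on L2; bus BusRd Flush; mem=80
  op26 P0: load  L1 → M/I on L1; bus (none); mem=10
  op27 P0: load  L1 → M/I on L1; bus (none); mem=10
  op28 P1: store L1 := 93 → I/M on L1; bus BusRdX Flush; mem=36

bus = BusRdX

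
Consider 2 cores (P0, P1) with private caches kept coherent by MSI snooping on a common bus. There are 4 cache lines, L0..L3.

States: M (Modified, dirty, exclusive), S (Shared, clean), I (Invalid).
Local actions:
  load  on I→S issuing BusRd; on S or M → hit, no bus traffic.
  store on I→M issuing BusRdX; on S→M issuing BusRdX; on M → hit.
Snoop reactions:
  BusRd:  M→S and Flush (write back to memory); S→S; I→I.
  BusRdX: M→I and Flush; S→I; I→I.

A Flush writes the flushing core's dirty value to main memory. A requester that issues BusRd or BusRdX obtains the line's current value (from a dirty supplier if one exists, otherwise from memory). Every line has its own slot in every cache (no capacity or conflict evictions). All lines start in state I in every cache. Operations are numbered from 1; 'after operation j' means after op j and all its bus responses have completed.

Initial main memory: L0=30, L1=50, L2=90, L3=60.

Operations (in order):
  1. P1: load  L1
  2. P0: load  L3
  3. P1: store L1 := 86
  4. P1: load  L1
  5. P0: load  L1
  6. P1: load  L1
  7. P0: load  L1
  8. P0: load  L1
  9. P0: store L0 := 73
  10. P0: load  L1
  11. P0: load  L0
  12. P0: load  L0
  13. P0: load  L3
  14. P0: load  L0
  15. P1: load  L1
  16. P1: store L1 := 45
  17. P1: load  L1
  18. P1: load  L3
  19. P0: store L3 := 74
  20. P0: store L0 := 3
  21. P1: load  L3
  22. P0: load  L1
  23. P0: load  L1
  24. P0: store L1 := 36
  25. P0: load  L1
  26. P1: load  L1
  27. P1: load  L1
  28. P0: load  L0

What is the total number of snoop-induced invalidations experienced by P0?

invalidations = 1

step 1: P1: load  L1  ⟶  IS  (L1)  txn=BusRd  M[L1]=50
step 2: P0: load  L3  ⟶  SI  (L3)  txn=BusRd  M[L3]=60
step 3: P1: store L1 := 86  ⟶  IM  (L1)  txn=BusRdX  M[L1]=50
step 4: P1: load  L1  ⟶  IM  (L1)  txn=∅  M[L1]=50
step 5: P0: load  L1  ⟶  SS  (L1)  txn=BusRd+Flush  M[L1]=86
step 6: P1: load  L1  ⟶  SS  (L1)  txn=∅  M[L1]=86
step 7: P0: load  L1  ⟶  SS  (L1)  txn=∅  M[L1]=86
step 8: P0: load  L1  ⟶  SS  (L1)  txn=∅  M[L1]=86
step 9: P0: store L0 := 73  ⟶  MI  (L0)  txn=BusRdX  M[L0]=30
step 10: P0: load  L1  ⟶  SS  (L1)  txn=∅  M[L1]=86
step 11: P0: load  L0  ⟶  MI  (L0)  txn=∅  M[L0]=30
step 12: P0: load  L0  ⟶  MI  (L0)  txn=∅  M[L0]=30
step 13: P0: load  L3  ⟶  SI  (L3)  txn=∅  M[L3]=60
step 14: P0: load  L0  ⟶  MI  (L0)  txn=∅  M[L0]=30
step 15: P1: load  L1  ⟶  SS  (L1)  txn=∅  M[L1]=86
step 16: P1: store L1 := 45  ⟶  IM  (L1)  txn=BusRdX  M[L1]=86
step 17: P1: load  L1  ⟶  IM  (L1)  txn=∅  M[L1]=86
step 18: P1: load  L3  ⟶  SS  (L3)  txn=BusRd  M[L3]=60
step 19: P0: store L3 := 74  ⟶  MI  (L3)  txn=BusRdX  M[L3]=60
step 20: P0: store L0 := 3  ⟶  MI  (L0)  txn=∅  M[L0]=30
step 21: P1: load  L3  ⟶  SS  (L3)  txn=BusRd+Flush  M[L3]=74
step 22: P0: load  L1  ⟶  SS  (L1)  txn=BusRd+Flush  M[L1]=45
step 23: P0: load  L1  ⟶  SS  (L1)  txn=∅  M[L1]=45
step 24: P0: store L1 := 36  ⟶  MI  (L1)  txn=BusRdX  M[L1]=45
step 25: P0: load  L1  ⟶  MI  (L1)  txn=∅  M[L1]=45
step 26: P1: load  L1  ⟶  SS  (L1)  txn=BusRd+Flush  M[L1]=36
step 27: P1: load  L1  ⟶  SS  (L1)  txn=∅  M[L1]=36
step 28: P0: load  L0  ⟶  MI  (L0)  txn=∅  M[L0]=30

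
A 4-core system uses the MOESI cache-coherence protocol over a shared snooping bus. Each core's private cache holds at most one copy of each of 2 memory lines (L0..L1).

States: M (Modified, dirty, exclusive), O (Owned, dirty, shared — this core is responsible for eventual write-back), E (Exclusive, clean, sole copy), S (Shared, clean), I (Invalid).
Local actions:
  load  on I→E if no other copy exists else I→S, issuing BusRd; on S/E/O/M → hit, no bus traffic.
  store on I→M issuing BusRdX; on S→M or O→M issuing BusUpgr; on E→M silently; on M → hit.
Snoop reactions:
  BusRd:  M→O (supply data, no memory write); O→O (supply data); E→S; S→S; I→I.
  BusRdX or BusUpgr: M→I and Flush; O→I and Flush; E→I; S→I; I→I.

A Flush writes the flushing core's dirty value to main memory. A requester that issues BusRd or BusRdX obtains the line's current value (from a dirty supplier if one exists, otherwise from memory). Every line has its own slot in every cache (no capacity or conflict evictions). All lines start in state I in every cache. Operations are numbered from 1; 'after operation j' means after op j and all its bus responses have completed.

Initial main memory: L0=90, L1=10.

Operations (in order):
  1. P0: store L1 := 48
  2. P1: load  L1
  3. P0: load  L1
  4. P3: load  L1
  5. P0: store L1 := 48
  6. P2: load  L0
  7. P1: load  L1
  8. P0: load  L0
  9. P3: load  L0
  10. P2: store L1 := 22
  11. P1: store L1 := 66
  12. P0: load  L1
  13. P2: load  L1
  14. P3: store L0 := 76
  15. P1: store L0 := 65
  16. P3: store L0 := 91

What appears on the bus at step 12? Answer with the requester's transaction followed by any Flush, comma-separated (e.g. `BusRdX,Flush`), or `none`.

[1] P0: store L1 := 48 | P0:M(48), P1:I, P2:I, P3:I | bus: BusRdX
[2] P1: load  L1 | P0:O(48), P1:S(48), P2:I, P3:I | bus: BusRd
[3] P0: load  L1 | P0:O(48), P1:S(48), P2:I, P3:I | bus: none
[4] P3: load  L1 | P0:O(48), P1:S(48), P2:I, P3:S(48) | bus: BusRd
[5] P0: store L1 := 48 | P0:M(48), P1:I, P2:I, P3:I | bus: BusUpgr
[6] P2: load  L0 | P0:I, P1:I, P2:E(90), P3:I | bus: BusRd
[7] P1: load  L1 | P0:O(48), P1:S(48), P2:I, P3:I | bus: BusRd
[8] P0: load  L0 | P0:S(90), P1:I, P2:S(90), P3:I | bus: BusRd
[9] P3: load  L0 | P0:S(90), P1:I, P2:S(90), P3:S(90) | bus: BusRd
[10] P2: store L1 := 22 | P0:I, P1:I, P2:M(22), P3:I | bus: BusRdX,Flush
[11] P1: store L1 := 66 | P0:I, P1:M(66), P2:I, P3:I | bus: BusRdX,Flush
[12] P0: load  L1 | P0:S(66), P1:O(66), P2:I, P3:I | bus: BusRd
[13] P2: load  L1 | P0:S(66), P1:O(66), P2:S(66), P3:I | bus: BusRd
[14] P3: store L0 := 76 | P0:I, P1:I, P2:I, P3:M(76) | bus: BusUpgr
[15] P1: store L0 := 65 | P0:I, P1:M(65), P2:I, P3:I | bus: BusRdX,Flush
[16] P3: store L0 := 91 | P0:I, P1:I, P2:I, P3:M(91) | bus: BusRdX,Flush

bus = BusRd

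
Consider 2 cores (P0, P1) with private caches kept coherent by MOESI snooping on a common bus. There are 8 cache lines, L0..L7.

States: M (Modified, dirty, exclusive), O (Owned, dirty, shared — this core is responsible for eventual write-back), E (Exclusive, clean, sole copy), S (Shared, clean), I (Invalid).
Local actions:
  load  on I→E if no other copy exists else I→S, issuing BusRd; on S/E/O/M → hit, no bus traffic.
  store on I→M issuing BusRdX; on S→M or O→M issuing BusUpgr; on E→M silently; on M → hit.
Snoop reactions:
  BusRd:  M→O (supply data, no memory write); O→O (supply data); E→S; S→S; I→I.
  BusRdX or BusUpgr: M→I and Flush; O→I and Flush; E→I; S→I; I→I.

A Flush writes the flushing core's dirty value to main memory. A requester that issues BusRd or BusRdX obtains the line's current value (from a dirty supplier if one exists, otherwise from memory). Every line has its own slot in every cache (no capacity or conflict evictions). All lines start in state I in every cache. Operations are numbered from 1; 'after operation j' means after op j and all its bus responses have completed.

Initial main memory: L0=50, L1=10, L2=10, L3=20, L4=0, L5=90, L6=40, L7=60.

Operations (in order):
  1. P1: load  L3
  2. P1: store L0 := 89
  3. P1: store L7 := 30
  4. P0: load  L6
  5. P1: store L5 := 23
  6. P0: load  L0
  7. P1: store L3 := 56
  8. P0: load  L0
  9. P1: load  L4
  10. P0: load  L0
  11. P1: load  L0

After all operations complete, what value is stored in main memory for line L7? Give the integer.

memory[L7] = 60

[1] P1: load  L3 | P0:I, P1:E(20) | bus: BusRd
[2] P1: store L0 := 89 | P0:I, P1:M(89) | bus: BusRdX
[3] P1: store L7 := 30 | P0:I, P1:M(30) | bus: BusRdX
[4] P0: load  L6 | P0:E(40), P1:I | bus: BusRd
[5] P1: store L5 := 23 | P0:I, P1:M(23) | bus: BusRdX
[6] P0: load  L0 | P0:S(89), P1:O(89) | bus: BusRd
[7] P1: store L3 := 56 | P0:I, P1:M(56) | bus: none
[8] P0: load  L0 | P0:S(89), P1:O(89) | bus: none
[9] P1: load  L4 | P0:I, P1:E(0) | bus: BusRd
[10] P0: load  L0 | P0:S(89), P1:O(89) | bus: none
[11] P1: load  L0 | P0:S(89), P1:O(89) | bus: none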